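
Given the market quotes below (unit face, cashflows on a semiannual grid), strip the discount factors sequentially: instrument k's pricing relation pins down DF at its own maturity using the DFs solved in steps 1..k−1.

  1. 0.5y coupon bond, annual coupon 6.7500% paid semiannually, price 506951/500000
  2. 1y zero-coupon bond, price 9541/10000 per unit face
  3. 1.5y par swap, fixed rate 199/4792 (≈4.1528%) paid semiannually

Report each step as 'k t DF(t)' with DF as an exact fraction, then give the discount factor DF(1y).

1 1/2 613/625
2 1 9541/10000
3 3/2 9403/10000
DF(1y) = 9541/10000 ≈ 0.954100

step 1 [0.5y] bond c/2=27/800: DF=(506951/500000 − 27/800·(0))/(1+27/800) = 613/625 ≈ 0.980800
step 2 [1y] zero: DF = P = 9541/10000 ≈ 0.954100
step 3 [1.5y] swap r/2=199/9584: DF=(1 − 199/9584·(0.980800+0.954100))/(1+199/9584) = 9403/10000 ≈ 0.940300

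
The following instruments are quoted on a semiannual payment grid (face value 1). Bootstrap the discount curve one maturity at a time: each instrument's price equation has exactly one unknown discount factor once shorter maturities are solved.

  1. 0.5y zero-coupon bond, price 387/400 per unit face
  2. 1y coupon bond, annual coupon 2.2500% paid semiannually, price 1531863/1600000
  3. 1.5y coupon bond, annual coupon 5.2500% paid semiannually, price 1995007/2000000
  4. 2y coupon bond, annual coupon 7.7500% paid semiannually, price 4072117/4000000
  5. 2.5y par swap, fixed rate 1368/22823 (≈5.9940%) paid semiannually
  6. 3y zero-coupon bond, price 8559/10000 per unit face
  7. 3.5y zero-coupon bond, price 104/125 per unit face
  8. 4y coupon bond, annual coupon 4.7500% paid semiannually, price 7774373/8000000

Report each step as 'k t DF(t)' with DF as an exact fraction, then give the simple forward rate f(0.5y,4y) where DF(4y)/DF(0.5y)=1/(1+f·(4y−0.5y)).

step 1 [0.5y] zero: DF = P = 387/400 ≈ 0.967500
step 2 [1y] bond c/2=9/800: DF=(1531863/1600000 − 9/800·(0.967500))/(1+9/800) = 117/125 ≈ 0.936000
step 3 [1.5y] bond c/2=21/800: DF=(1995007/2000000 − 21/800·(0.967500+0.936000))/(1+21/800) = 9233/10000 ≈ 0.923300
step 4 [2y] bond c/2=31/800: DF=(4072117/4000000 − 31/800·(0.967500+0.936000+0.923300))/(1+31/800) = 4373/5000 ≈ 0.874600
step 5 [2.5y] swap r/2=684/22823: DF=(1 − 684/22823·(0.967500+0.936000+0.923300+0.874600))/(1+684/22823) = 1079/1250 ≈ 0.863200
step 6 [3y] zero: DF = P = 8559/10000 ≈ 0.855900
step 7 [3.5y] zero: DF = P = 104/125 ≈ 0.832000
step 8 [4y] bond c/2=19/800: DF=(7774373/8000000 − 19/800·(0.967500+0.936000+0.923300+0.874600+0.863200+0.855900+0.832000))/(1+19/800) = 4021/5000 ≈ 0.804200

1 1/2 387/400
2 1 117/125
3 3/2 9233/10000
4 2 4373/5000
5 5/2 1079/1250
6 3 8559/10000
7 7/2 104/125
8 4 4021/5000
f(0.5y,4y) = ((387/400)/(4021/5000) − 1)/(7/2) = 1633/28147 ≈ 5.8017%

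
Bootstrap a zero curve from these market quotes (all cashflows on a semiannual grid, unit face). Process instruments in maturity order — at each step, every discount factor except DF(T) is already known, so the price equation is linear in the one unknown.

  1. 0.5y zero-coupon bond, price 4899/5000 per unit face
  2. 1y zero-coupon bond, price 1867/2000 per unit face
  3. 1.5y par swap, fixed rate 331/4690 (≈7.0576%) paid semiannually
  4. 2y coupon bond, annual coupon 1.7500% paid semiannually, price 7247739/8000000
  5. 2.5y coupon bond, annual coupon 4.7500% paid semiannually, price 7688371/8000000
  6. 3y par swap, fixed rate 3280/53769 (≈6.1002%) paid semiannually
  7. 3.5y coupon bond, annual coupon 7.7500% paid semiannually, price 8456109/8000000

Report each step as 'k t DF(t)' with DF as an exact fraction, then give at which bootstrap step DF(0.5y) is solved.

1 1/2 4899/5000
2 1 1867/2000
3 3/2 9007/10000
4 2 8737/10000
5 5/2 2133/2500
6 3 209/250
7 7/2 817/1000
DF(0.5y) is solved at step 1

step 1 [0.5y] zero: DF = P = 4899/5000 ≈ 0.979800
step 2 [1y] zero: DF = P = 1867/2000 ≈ 0.933500
step 3 [1.5y] swap r/2=331/9380: DF=(1 − 331/9380·(0.979800+0.933500))/(1+331/9380) = 9007/10000 ≈ 0.900700
step 4 [2y] bond c/2=7/800: DF=(7247739/8000000 − 7/800·(0.979800+0.933500+0.900700))/(1+7/800) = 8737/10000 ≈ 0.873700
step 5 [2.5y] bond c/2=19/800: DF=(7688371/8000000 − 19/800·(0.979800+0.933500+0.900700+0.873700))/(1+19/800) = 2133/2500 ≈ 0.853200
step 6 [3y] swap r/2=1640/53769: DF=(1 − 1640/53769·(0.979800+0.933500+0.900700+0.873700+0.853200))/(1+1640/53769) = 209/250 ≈ 0.836000
step 7 [3.5y] bond c/2=31/800: DF=(8456109/8000000 − 31/800·(0.979800+0.933500+0.900700+0.873700+0.853200+0.836000))/(1+31/800) = 817/1000 ≈ 0.817000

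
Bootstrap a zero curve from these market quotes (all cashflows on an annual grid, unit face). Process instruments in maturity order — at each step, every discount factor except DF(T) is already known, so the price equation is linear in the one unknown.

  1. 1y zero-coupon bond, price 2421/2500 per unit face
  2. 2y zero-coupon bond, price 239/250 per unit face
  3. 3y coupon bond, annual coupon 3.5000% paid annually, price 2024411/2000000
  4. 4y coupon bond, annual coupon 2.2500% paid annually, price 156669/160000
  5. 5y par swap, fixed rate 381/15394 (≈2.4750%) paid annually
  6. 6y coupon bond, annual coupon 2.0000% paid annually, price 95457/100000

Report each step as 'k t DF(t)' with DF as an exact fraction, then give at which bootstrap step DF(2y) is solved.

1 1 2421/2500
2 2 239/250
3 3 9129/10000
4 4 1119/1250
5 5 8857/10000
6 6 8453/10000
DF(2y) is solved at step 2

step 1 [1y] zero: DF = P = 2421/2500 ≈ 0.968400
step 2 [2y] zero: DF = P = 239/250 ≈ 0.956000
step 3 [3y] bond c/1=7/200: DF=(2024411/2000000 − 7/200·(0.968400+0.956000))/(1+7/200) = 9129/10000 ≈ 0.912900
step 4 [4y] bond c/1=9/400: DF=(156669/160000 − 9/400·(0.968400+0.956000+0.912900))/(1+9/400) = 1119/1250 ≈ 0.895200
step 5 [5y] swap r/1=381/15394: DF=(1 − 381/15394·(0.968400+0.956000+0.912900+0.895200))/(1+381/15394) = 8857/10000 ≈ 0.885700
step 6 [6y] bond c/1=1/50: DF=(95457/100000 − 1/50·(0.968400+0.956000+0.912900+0.895200+0.885700))/(1+1/50) = 8453/10000 ≈ 0.845300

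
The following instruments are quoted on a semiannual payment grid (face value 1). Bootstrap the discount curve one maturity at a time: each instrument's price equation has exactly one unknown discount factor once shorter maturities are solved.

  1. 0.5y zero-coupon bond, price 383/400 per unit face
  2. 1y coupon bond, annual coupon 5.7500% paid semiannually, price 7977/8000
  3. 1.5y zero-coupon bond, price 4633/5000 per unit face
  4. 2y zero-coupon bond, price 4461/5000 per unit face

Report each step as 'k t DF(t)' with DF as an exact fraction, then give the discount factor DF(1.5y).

step 1 [0.5y] zero: DF = P = 383/400 ≈ 0.957500
step 2 [1y] bond c/2=23/800: DF=(7977/8000 − 23/800·(0.957500))/(1+23/800) = 377/400 ≈ 0.942500
step 3 [1.5y] zero: DF = P = 4633/5000 ≈ 0.926600
step 4 [2y] zero: DF = P = 4461/5000 ≈ 0.892200

1 1/2 383/400
2 1 377/400
3 3/2 4633/5000
4 2 4461/5000
DF(1.5y) = 4633/5000 ≈ 0.926600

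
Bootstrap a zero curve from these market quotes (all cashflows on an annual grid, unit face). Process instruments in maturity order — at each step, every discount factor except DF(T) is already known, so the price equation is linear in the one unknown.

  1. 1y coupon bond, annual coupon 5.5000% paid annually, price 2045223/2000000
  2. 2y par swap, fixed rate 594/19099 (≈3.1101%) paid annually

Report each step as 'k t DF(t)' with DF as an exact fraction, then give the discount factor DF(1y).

step 1 [1y] bond c/1=11/200: DF=(2045223/2000000 − 11/200·(0))/(1+11/200) = 9693/10000 ≈ 0.969300
step 2 [2y] swap r/1=594/19099: DF=(1 − 594/19099·(0.969300))/(1+594/19099) = 4703/5000 ≈ 0.940600

1 1 9693/10000
2 2 4703/5000
DF(1y) = 9693/10000 ≈ 0.969300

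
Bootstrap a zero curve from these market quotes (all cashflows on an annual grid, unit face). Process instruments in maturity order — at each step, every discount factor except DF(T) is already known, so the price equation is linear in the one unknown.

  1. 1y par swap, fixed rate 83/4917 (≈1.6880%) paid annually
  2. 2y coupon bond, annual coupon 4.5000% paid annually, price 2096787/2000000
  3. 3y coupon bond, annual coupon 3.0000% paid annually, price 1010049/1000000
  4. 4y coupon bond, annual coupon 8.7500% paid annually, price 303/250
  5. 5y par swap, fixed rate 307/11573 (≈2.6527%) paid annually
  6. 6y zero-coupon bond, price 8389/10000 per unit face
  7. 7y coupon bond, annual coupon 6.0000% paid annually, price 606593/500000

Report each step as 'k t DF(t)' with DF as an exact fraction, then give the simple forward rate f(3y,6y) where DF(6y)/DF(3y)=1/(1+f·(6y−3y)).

step 1 [1y] swap r/1=83/4917: DF=(1 − 83/4917·(0))/(1+83/4917) = 4917/5000 ≈ 0.983400
step 2 [2y] bond c/1=9/200: DF=(2096787/2000000 − 9/200·(0.983400))/(1+9/200) = 9609/10000 ≈ 0.960900
step 3 [3y] bond c/1=3/100: DF=(1010049/1000000 − 3/100·(0.983400+0.960900))/(1+3/100) = 231/250 ≈ 0.924000
step 4 [4y] bond c/1=7/80: DF=(303/250 − 7/80·(0.983400+0.960900+0.924000))/(1+7/80) = 8837/10000 ≈ 0.883700
step 5 [5y] swap r/1=307/11573: DF=(1 − 307/11573·(0.983400+0.960900+0.924000+0.883700))/(1+307/11573) = 2193/2500 ≈ 0.877200
step 6 [6y] zero: DF = P = 8389/10000 ≈ 0.838900
step 7 [7y] bond c/1=3/50: DF=(606593/500000 − 3/50·(0.983400+0.960900+0.924000+0.883700+0.877200+0.838900))/(1+3/50) = 167/200 ≈ 0.835000

1 1 4917/5000
2 2 9609/10000
3 3 231/250
4 4 8837/10000
5 5 2193/2500
6 6 8389/10000
7 7 167/200
f(3y,6y) = ((231/250)/(8389/10000) − 1)/(3) = 851/25167 ≈ 3.3814%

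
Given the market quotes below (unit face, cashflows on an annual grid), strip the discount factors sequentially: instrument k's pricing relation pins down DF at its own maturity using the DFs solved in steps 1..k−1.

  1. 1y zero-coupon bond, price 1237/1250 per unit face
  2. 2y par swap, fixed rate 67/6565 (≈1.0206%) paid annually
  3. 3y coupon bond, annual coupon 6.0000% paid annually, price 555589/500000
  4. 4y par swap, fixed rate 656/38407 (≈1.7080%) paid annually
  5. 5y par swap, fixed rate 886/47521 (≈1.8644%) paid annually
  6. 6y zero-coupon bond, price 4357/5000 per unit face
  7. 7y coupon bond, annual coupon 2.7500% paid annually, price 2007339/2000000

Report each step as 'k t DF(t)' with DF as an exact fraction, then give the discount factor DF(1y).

1 1 1237/1250
2 2 9799/10000
3 3 1171/1250
4 4 584/625
5 5 4557/5000
6 6 4357/5000
7 7 8263/10000
DF(1y) = 1237/1250 ≈ 0.989600

step 1 [1y] zero: DF = P = 1237/1250 ≈ 0.989600
step 2 [2y] swap r/1=67/6565: DF=(1 − 67/6565·(0.989600))/(1+67/6565) = 9799/10000 ≈ 0.979900
step 3 [3y] bond c/1=3/50: DF=(555589/500000 − 3/50·(0.989600+0.979900))/(1+3/50) = 1171/1250 ≈ 0.936800
step 4 [4y] swap r/1=656/38407: DF=(1 − 656/38407·(0.989600+0.979900+0.936800))/(1+656/38407) = 584/625 ≈ 0.934400
step 5 [5y] swap r/1=886/47521: DF=(1 − 886/47521·(0.989600+0.979900+0.936800+0.934400))/(1+886/47521) = 4557/5000 ≈ 0.911400
step 6 [6y] zero: DF = P = 4357/5000 ≈ 0.871400
step 7 [7y] bond c/1=11/400: DF=(2007339/2000000 − 11/400·(0.989600+0.979900+0.936800+0.934400+0.911400+0.871400))/(1+11/400) = 8263/10000 ≈ 0.826300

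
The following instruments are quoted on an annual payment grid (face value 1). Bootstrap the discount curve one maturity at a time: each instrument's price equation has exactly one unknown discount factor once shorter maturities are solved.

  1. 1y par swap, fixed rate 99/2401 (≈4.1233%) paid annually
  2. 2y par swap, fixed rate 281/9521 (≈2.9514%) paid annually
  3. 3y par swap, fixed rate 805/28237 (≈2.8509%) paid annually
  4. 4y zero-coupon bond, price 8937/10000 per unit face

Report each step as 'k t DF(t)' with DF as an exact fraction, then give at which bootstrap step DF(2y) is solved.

1 1 2401/2500
2 2 4719/5000
3 3 1839/2000
4 4 8937/10000
DF(2y) is solved at step 2

step 1 [1y] swap r/1=99/2401: DF=(1 − 99/2401·(0))/(1+99/2401) = 2401/2500 ≈ 0.960400
step 2 [2y] swap r/1=281/9521: DF=(1 − 281/9521·(0.960400))/(1+281/9521) = 4719/5000 ≈ 0.943800
step 3 [3y] swap r/1=805/28237: DF=(1 − 805/28237·(0.960400+0.943800))/(1+805/28237) = 1839/2000 ≈ 0.919500
step 4 [4y] zero: DF = P = 8937/10000 ≈ 0.893700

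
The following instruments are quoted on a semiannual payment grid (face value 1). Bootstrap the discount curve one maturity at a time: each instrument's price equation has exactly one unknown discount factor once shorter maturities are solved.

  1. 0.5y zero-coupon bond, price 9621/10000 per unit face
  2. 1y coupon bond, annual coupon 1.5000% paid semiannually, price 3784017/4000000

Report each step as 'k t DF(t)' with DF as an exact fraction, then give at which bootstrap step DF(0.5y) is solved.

1 1/2 9621/10000
2 1 4659/5000
DF(0.5y) is solved at step 1

step 1 [0.5y] zero: DF = P = 9621/10000 ≈ 0.962100
step 2 [1y] bond c/2=3/400: DF=(3784017/4000000 − 3/400·(0.962100))/(1+3/400) = 4659/5000 ≈ 0.931800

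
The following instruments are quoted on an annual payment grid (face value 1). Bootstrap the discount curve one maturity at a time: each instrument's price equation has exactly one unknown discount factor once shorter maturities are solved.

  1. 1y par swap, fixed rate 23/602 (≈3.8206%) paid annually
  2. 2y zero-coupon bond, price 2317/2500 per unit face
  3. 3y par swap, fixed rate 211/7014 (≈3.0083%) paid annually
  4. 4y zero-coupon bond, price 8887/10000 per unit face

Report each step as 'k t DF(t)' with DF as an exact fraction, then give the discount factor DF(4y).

step 1 [1y] swap r/1=23/602: DF=(1 − 23/602·(0))/(1+23/602) = 602/625 ≈ 0.963200
step 2 [2y] zero: DF = P = 2317/2500 ≈ 0.926800
step 3 [3y] swap r/1=211/7014: DF=(1 − 211/7014·(0.963200+0.926800))/(1+211/7014) = 2289/2500 ≈ 0.915600
step 4 [4y] zero: DF = P = 8887/10000 ≈ 0.888700

1 1 602/625
2 2 2317/2500
3 3 2289/2500
4 4 8887/10000
DF(4y) = 8887/10000 ≈ 0.888700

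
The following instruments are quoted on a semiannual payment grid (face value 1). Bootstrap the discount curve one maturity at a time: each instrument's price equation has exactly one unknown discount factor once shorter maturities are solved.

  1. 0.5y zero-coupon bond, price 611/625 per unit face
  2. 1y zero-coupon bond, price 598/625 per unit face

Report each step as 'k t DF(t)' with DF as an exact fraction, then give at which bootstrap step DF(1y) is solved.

step 1 [0.5y] zero: DF = P = 611/625 ≈ 0.977600
step 2 [1y] zero: DF = P = 598/625 ≈ 0.956800

1 1/2 611/625
2 1 598/625
DF(1y) is solved at step 2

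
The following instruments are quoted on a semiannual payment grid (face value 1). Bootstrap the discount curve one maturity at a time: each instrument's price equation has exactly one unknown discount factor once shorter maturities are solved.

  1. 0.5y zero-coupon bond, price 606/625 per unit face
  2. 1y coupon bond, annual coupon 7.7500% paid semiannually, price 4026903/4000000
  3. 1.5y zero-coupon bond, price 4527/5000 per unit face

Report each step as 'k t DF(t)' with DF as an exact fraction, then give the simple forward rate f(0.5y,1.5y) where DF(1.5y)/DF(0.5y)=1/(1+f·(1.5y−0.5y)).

step 1 [0.5y] zero: DF = P = 606/625 ≈ 0.969600
step 2 [1y] bond c/2=31/800: DF=(4026903/4000000 − 31/800·(0.969600))/(1+31/800) = 933/1000 ≈ 0.933000
step 3 [1.5y] zero: DF = P = 4527/5000 ≈ 0.905400

1 1/2 606/625
2 1 933/1000
3 3/2 4527/5000
f(0.5y,1.5y) = ((606/625)/(4527/5000) − 1)/(1) = 107/1509 ≈ 7.0908%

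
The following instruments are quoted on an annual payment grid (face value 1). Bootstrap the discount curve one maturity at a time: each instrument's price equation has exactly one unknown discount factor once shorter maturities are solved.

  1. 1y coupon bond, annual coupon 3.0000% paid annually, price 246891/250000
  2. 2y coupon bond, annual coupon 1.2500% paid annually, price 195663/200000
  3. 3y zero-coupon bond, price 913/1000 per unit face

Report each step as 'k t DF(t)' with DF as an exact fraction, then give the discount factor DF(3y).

step 1 [1y] bond c/1=3/100: DF=(246891/250000 − 3/100·(0))/(1+3/100) = 2397/2500 ≈ 0.958800
step 2 [2y] bond c/1=1/80: DF=(195663/200000 − 1/80·(0.958800))/(1+1/80) = 1193/1250 ≈ 0.954400
step 3 [3y] zero: DF = P = 913/1000 ≈ 0.913000

1 1 2397/2500
2 2 1193/1250
3 3 913/1000
DF(3y) = 913/1000 ≈ 0.913000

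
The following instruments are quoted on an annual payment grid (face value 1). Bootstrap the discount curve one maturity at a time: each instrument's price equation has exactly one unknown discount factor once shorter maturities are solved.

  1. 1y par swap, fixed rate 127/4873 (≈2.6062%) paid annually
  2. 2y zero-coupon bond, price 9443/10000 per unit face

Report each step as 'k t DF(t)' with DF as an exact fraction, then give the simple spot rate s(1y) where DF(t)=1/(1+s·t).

step 1 [1y] swap r/1=127/4873: DF=(1 − 127/4873·(0))/(1+127/4873) = 4873/5000 ≈ 0.974600
step 2 [2y] zero: DF = P = 9443/10000 ≈ 0.944300

1 1 4873/5000
2 2 9443/10000
s(1y) = (1/(4873/5000) − 1)/(1) = 127/4873 ≈ 2.6062%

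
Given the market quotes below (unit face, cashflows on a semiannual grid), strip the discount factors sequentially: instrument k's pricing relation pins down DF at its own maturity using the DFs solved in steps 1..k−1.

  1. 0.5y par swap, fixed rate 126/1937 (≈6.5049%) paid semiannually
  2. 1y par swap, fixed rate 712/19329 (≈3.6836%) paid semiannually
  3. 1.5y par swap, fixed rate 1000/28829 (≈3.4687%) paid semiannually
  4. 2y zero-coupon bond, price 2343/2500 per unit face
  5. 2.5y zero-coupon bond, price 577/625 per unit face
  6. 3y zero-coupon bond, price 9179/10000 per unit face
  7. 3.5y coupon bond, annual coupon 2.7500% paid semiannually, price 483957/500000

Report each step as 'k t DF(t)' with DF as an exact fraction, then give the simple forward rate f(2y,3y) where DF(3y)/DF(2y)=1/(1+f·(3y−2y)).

1 1/2 1937/2000
2 1 2411/2500
3 3/2 19/20
4 2 2343/2500
5 5/2 577/625
6 3 9179/10000
7 7/2 439/500
f(2y,3y) = ((2343/2500)/(9179/10000) − 1)/(1) = 193/9179 ≈ 2.1026%

step 1 [0.5y] swap r/2=63/1937: DF=(1 − 63/1937·(0))/(1+63/1937) = 1937/2000 ≈ 0.968500
step 2 [1y] swap r/2=356/19329: DF=(1 − 356/19329·(0.968500))/(1+356/19329) = 2411/2500 ≈ 0.964400
step 3 [1.5y] swap r/2=500/28829: DF=(1 − 500/28829·(0.968500+0.964400))/(1+500/28829) = 19/20 ≈ 0.950000
step 4 [2y] zero: DF = P = 2343/2500 ≈ 0.937200
step 5 [2.5y] zero: DF = P = 577/625 ≈ 0.923200
step 6 [3y] zero: DF = P = 9179/10000 ≈ 0.917900
step 7 [3.5y] bond c/2=11/800: DF=(483957/500000 − 11/800·(0.968500+0.964400+0.950000+0.937200+0.923200+0.917900))/(1+11/800) = 439/500 ≈ 0.878000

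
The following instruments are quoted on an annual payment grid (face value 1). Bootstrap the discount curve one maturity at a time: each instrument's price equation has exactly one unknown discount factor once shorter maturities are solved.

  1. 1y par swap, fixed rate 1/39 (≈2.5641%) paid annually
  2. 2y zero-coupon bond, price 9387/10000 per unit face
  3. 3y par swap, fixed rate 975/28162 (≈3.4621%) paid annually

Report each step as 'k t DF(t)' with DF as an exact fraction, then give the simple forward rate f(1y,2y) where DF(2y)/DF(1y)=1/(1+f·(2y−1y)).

1 1 39/40
2 2 9387/10000
3 3 361/400
f(1y,2y) = ((39/40)/(9387/10000) − 1)/(1) = 121/3129 ≈ 3.8671%

step 1 [1y] swap r/1=1/39: DF=(1 − 1/39·(0))/(1+1/39) = 39/40 ≈ 0.975000
step 2 [2y] zero: DF = P = 9387/10000 ≈ 0.938700
step 3 [3y] swap r/1=975/28162: DF=(1 − 975/28162·(0.975000+0.938700))/(1+975/28162) = 361/400 ≈ 0.902500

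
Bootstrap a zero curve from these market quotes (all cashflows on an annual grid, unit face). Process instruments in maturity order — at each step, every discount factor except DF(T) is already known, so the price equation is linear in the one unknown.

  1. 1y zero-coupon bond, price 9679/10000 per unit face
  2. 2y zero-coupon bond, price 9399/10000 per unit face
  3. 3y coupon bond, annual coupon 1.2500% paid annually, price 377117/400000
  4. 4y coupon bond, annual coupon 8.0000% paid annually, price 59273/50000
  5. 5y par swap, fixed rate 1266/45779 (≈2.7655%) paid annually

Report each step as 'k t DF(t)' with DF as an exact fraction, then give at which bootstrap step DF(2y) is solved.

1 1 9679/10000
2 2 9399/10000
3 3 2269/2500
4 4 8891/10000
5 5 4367/5000
DF(2y) is solved at step 2

step 1 [1y] zero: DF = P = 9679/10000 ≈ 0.967900
step 2 [2y] zero: DF = P = 9399/10000 ≈ 0.939900
step 3 [3y] bond c/1=1/80: DF=(377117/400000 − 1/80·(0.967900+0.939900))/(1+1/80) = 2269/2500 ≈ 0.907600
step 4 [4y] bond c/1=2/25: DF=(59273/50000 − 2/25·(0.967900+0.939900+0.907600))/(1+2/25) = 8891/10000 ≈ 0.889100
step 5 [5y] swap r/1=1266/45779: DF=(1 − 1266/45779·(0.967900+0.939900+0.907600+0.889100))/(1+1266/45779) = 4367/5000 ≈ 0.873400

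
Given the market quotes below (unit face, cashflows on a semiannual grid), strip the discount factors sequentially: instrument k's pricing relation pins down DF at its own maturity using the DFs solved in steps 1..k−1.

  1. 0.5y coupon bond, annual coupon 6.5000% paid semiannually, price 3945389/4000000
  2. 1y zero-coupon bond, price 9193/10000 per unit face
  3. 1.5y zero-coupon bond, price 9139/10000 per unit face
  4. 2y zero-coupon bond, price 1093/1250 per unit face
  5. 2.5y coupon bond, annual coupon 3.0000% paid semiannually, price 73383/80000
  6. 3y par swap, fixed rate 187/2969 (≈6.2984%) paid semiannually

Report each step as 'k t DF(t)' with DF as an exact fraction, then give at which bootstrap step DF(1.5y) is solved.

1 1/2 9553/10000
2 1 9193/10000
3 3/2 9139/10000
4 2 1093/1250
5 5/2 531/625
6 3 8317/10000
DF(1.5y) is solved at step 3

step 1 [0.5y] bond c/2=13/400: DF=(3945389/4000000 − 13/400·(0))/(1+13/400) = 9553/10000 ≈ 0.955300
step 2 [1y] zero: DF = P = 9193/10000 ≈ 0.919300
step 3 [1.5y] zero: DF = P = 9139/10000 ≈ 0.913900
step 4 [2y] zero: DF = P = 1093/1250 ≈ 0.874400
step 5 [2.5y] bond c/2=3/200: DF=(73383/80000 − 3/200·(0.955300+0.919300+0.913900+0.874400))/(1+3/200) = 531/625 ≈ 0.849600
step 6 [3y] swap r/2=187/5938: DF=(1 − 187/5938·(0.955300+0.919300+0.913900+0.874400+0.849600))/(1+187/5938) = 8317/10000 ≈ 0.831700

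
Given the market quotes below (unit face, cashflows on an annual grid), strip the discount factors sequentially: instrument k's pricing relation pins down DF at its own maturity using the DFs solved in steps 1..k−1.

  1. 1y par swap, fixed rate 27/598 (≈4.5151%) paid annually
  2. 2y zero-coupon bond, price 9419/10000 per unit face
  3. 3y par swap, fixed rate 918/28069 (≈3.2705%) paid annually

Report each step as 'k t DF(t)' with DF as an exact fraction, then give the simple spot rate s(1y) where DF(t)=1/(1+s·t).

step 1 [1y] swap r/1=27/598: DF=(1 − 27/598·(0))/(1+27/598) = 598/625 ≈ 0.956800
step 2 [2y] zero: DF = P = 9419/10000 ≈ 0.941900
step 3 [3y] swap r/1=918/28069: DF=(1 − 918/28069·(0.956800+0.941900))/(1+918/28069) = 4541/5000 ≈ 0.908200

1 1 598/625
2 2 9419/10000
3 3 4541/5000
s(1y) = (1/(598/625) − 1)/(1) = 27/598 ≈ 4.5151%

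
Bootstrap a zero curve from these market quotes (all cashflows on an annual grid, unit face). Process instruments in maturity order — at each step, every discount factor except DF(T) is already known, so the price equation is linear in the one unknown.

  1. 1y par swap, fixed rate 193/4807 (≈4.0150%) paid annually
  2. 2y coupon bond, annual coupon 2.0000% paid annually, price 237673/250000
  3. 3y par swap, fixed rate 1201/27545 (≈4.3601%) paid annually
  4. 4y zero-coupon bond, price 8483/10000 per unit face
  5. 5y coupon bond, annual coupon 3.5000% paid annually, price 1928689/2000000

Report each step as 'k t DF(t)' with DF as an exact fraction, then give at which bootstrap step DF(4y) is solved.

1 1 4807/5000
2 2 2283/2500
3 3 8799/10000
4 4 8483/10000
5 5 8099/10000
DF(4y) is solved at step 4

step 1 [1y] swap r/1=193/4807: DF=(1 − 193/4807·(0))/(1+193/4807) = 4807/5000 ≈ 0.961400
step 2 [2y] bond c/1=1/50: DF=(237673/250000 − 1/50·(0.961400))/(1+1/50) = 2283/2500 ≈ 0.913200
step 3 [3y] swap r/1=1201/27545: DF=(1 − 1201/27545·(0.961400+0.913200))/(1+1201/27545) = 8799/10000 ≈ 0.879900
step 4 [4y] zero: DF = P = 8483/10000 ≈ 0.848300
step 5 [5y] bond c/1=7/200: DF=(1928689/2000000 − 7/200·(0.961400+0.913200+0.879900+0.848300))/(1+7/200) = 8099/10000 ≈ 0.809900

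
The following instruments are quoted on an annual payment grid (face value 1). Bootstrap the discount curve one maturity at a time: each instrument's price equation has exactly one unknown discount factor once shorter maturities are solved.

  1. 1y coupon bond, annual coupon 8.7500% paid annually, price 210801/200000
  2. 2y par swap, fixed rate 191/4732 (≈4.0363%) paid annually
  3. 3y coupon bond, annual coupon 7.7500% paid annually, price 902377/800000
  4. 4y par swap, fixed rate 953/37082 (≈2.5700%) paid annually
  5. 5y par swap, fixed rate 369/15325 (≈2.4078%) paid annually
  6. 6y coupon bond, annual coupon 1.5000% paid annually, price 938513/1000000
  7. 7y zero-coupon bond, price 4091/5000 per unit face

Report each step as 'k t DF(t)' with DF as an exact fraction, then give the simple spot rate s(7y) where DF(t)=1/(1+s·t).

1 1 2423/2500
2 2 2309/2500
3 3 9107/10000
4 4 9047/10000
5 5 8893/10000
6 6 8567/10000
7 7 4091/5000
s(7y) = (1/(4091/5000) − 1)/(7) = 909/28637 ≈ 3.1742%

step 1 [1y] bond c/1=7/80: DF=(210801/200000 − 7/80·(0))/(1+7/80) = 2423/2500 ≈ 0.969200
step 2 [2y] swap r/1=191/4732: DF=(1 − 191/4732·(0.969200))/(1+191/4732) = 2309/2500 ≈ 0.923600
step 3 [3y] bond c/1=31/400: DF=(902377/800000 − 31/400·(0.969200+0.923600))/(1+31/400) = 9107/10000 ≈ 0.910700
step 4 [4y] swap r/1=953/37082: DF=(1 − 953/37082·(0.969200+0.923600+0.910700))/(1+953/37082) = 9047/10000 ≈ 0.904700
step 5 [5y] swap r/1=369/15325: DF=(1 − 369/15325·(0.969200+0.923600+0.910700+0.904700))/(1+369/15325) = 8893/10000 ≈ 0.889300
step 6 [6y] bond c/1=3/200: DF=(938513/1000000 − 3/200·(0.969200+0.923600+0.910700+0.904700+0.889300))/(1+3/200) = 8567/10000 ≈ 0.856700
step 7 [7y] zero: DF = P = 4091/5000 ≈ 0.818200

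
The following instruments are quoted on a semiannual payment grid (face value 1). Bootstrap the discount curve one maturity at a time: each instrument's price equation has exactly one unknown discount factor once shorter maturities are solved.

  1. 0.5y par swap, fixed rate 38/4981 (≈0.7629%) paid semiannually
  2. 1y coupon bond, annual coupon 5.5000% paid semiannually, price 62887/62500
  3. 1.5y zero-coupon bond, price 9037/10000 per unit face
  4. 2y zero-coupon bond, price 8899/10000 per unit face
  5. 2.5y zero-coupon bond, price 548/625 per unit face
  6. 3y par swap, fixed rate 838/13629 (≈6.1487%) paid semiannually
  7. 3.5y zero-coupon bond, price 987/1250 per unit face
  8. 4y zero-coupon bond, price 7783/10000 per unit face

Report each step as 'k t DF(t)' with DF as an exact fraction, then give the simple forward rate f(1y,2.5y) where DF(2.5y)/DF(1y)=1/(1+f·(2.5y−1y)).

1 1/2 4981/5000
2 1 4763/5000
3 3/2 9037/10000
4 2 8899/10000
5 5/2 548/625
6 3 2081/2500
7 7/2 987/1250
8 4 7783/10000
f(1y,2.5y) = ((4763/5000)/(548/625) − 1)/(3/2) = 379/6576 ≈ 5.7634%

step 1 [0.5y] swap r/2=19/4981: DF=(1 − 19/4981·(0))/(1+19/4981) = 4981/5000 ≈ 0.996200
step 2 [1y] bond c/2=11/400: DF=(62887/62500 − 11/400·(0.996200))/(1+11/400) = 4763/5000 ≈ 0.952600
step 3 [1.5y] zero: DF = P = 9037/10000 ≈ 0.903700
step 4 [2y] zero: DF = P = 8899/10000 ≈ 0.889900
step 5 [2.5y] zero: DF = P = 548/625 ≈ 0.876800
step 6 [3y] swap r/2=419/13629: DF=(1 − 419/13629·(0.996200+0.952600+0.903700+0.889900+0.876800))/(1+419/13629) = 2081/2500 ≈ 0.832400
step 7 [3.5y] zero: DF = P = 987/1250 ≈ 0.789600
step 8 [4y] zero: DF = P = 7783/10000 ≈ 0.778300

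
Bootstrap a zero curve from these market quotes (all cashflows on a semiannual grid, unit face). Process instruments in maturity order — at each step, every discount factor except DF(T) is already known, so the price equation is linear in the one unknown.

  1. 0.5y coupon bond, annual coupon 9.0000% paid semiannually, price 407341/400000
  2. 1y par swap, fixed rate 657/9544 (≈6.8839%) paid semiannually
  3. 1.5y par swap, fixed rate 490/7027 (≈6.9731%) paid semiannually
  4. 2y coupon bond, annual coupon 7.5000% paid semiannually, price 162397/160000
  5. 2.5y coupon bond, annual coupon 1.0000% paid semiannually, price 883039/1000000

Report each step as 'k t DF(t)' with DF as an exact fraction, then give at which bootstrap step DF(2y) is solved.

1 1/2 1949/2000
2 1 9343/10000
3 3/2 451/500
4 2 8767/10000
5 5/2 8603/10000
DF(2y) is solved at step 4

step 1 [0.5y] bond c/2=9/200: DF=(407341/400000 − 9/200·(0))/(1+9/200) = 1949/2000 ≈ 0.974500
step 2 [1y] swap r/2=657/19088: DF=(1 − 657/19088·(0.974500))/(1+657/19088) = 9343/10000 ≈ 0.934300
step 3 [1.5y] swap r/2=245/7027: DF=(1 − 245/7027·(0.974500+0.934300))/(1+245/7027) = 451/500 ≈ 0.902000
step 4 [2y] bond c/2=3/80: DF=(162397/160000 − 3/80·(0.974500+0.934300+0.902000))/(1+3/80) = 8767/10000 ≈ 0.876700
step 5 [2.5y] bond c/2=1/200: DF=(883039/1000000 − 1/200·(0.974500+0.934300+0.902000+0.876700))/(1+1/200) = 8603/10000 ≈ 0.860300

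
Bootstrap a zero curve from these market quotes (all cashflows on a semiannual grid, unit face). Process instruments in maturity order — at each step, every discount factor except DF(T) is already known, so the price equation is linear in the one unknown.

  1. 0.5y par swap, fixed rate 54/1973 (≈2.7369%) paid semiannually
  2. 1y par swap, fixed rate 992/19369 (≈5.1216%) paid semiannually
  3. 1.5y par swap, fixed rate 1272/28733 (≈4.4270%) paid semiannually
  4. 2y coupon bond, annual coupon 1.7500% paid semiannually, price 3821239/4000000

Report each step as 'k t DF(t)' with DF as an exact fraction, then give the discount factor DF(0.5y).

step 1 [0.5y] swap r/2=27/1973: DF=(1 − 27/1973·(0))/(1+27/1973) = 1973/2000 ≈ 0.986500
step 2 [1y] swap r/2=496/19369: DF=(1 − 496/19369·(0.986500))/(1+496/19369) = 594/625 ≈ 0.950400
step 3 [1.5y] swap r/2=636/28733: DF=(1 − 636/28733·(0.986500+0.950400))/(1+636/28733) = 2341/2500 ≈ 0.936400
step 4 [2y] bond c/2=7/800: DF=(3821239/4000000 − 7/800·(0.986500+0.950400+0.936400))/(1+7/800) = 9221/10000 ≈ 0.922100

1 1/2 1973/2000
2 1 594/625
3 3/2 2341/2500
4 2 9221/10000
DF(0.5y) = 1973/2000 ≈ 0.986500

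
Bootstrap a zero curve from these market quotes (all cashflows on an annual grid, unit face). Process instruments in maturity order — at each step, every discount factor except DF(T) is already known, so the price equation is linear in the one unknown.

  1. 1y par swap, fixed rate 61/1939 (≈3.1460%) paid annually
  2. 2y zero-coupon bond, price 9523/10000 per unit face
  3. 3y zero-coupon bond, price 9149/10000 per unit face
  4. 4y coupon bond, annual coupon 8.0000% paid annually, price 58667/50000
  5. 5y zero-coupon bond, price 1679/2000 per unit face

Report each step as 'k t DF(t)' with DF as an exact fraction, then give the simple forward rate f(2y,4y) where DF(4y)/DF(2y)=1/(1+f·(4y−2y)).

1 1 1939/2000
2 2 9523/10000
3 3 9149/10000
4 4 8763/10000
5 5 1679/2000
f(2y,4y) = ((9523/10000)/(8763/10000) − 1)/(2) = 380/8763 ≈ 4.3364%

step 1 [1y] swap r/1=61/1939: DF=(1 − 61/1939·(0))/(1+61/1939) = 1939/2000 ≈ 0.969500
step 2 [2y] zero: DF = P = 9523/10000 ≈ 0.952300
step 3 [3y] zero: DF = P = 9149/10000 ≈ 0.914900
step 4 [4y] bond c/1=2/25: DF=(58667/50000 − 2/25·(0.969500+0.952300+0.914900))/(1+2/25) = 8763/10000 ≈ 0.876300
step 5 [5y] zero: DF = P = 1679/2000 ≈ 0.839500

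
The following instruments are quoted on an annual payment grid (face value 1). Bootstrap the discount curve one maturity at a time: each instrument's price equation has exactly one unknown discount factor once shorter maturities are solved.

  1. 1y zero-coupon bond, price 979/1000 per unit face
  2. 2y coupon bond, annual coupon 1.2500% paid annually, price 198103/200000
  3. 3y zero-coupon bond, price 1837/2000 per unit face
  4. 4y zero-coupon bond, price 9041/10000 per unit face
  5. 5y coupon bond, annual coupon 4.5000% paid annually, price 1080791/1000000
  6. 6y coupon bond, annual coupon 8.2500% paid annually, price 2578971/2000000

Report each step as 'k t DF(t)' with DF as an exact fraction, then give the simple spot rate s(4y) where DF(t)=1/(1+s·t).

step 1 [1y] zero: DF = P = 979/1000 ≈ 0.979000
step 2 [2y] bond c/1=1/80: DF=(198103/200000 − 1/80·(0.979000))/(1+1/80) = 4831/5000 ≈ 0.966200
step 3 [3y] zero: DF = P = 1837/2000 ≈ 0.918500
step 4 [4y] zero: DF = P = 9041/10000 ≈ 0.904100
step 5 [5y] bond c/1=9/200: DF=(1080791/1000000 − 9/200·(0.979000+0.966200+0.918500+0.904100))/(1+9/200) = 109/125 ≈ 0.872000
step 6 [6y] bond c/1=33/400: DF=(2578971/2000000 − 33/400·(0.979000+0.966200+0.918500+0.904100+0.872000))/(1+33/400) = 1047/1250 ≈ 0.837600

1 1 979/1000
2 2 4831/5000
3 3 1837/2000
4 4 9041/10000
5 5 109/125
6 6 1047/1250
s(4y) = (1/(9041/10000) − 1)/(4) = 959/36164 ≈ 2.6518%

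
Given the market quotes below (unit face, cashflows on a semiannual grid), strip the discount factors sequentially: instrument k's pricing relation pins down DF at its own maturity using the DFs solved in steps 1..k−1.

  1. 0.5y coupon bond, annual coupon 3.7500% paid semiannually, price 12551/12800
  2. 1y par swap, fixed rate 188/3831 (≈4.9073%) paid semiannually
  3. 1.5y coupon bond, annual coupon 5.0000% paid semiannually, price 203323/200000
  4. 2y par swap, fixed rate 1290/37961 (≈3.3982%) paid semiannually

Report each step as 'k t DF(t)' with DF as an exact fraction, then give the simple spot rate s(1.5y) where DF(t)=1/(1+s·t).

step 1 [0.5y] bond c/2=3/160: DF=(12551/12800 − 3/160·(0))/(1+3/160) = 77/80 ≈ 0.962500
step 2 [1y] swap r/2=94/3831: DF=(1 − 94/3831·(0.962500))/(1+94/3831) = 953/1000 ≈ 0.953000
step 3 [1.5y] bond c/2=1/40: DF=(203323/200000 − 1/40·(0.962500+0.953000))/(1+1/40) = 9451/10000 ≈ 0.945100
step 4 [2y] swap r/2=645/37961: DF=(1 − 645/37961·(0.962500+0.953000+0.945100))/(1+645/37961) = 1871/2000 ≈ 0.935500

1 1/2 77/80
2 1 953/1000
3 3/2 9451/10000
4 2 1871/2000
s(1.5y) = (1/(9451/10000) − 1)/(3/2) = 366/9451 ≈ 3.8726%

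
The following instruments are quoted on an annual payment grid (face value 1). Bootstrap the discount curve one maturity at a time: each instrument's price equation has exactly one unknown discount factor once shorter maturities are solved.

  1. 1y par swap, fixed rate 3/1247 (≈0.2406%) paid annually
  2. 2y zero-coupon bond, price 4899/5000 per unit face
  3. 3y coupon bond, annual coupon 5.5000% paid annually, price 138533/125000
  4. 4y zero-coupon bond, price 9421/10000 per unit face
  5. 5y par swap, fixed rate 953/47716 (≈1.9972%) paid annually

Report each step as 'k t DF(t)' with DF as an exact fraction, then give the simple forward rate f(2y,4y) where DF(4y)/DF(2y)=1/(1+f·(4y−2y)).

1 1 1247/1250
2 2 4899/5000
3 3 4737/5000
4 4 9421/10000
5 5 9047/10000
f(2y,4y) = ((4899/5000)/(9421/10000) − 1)/(2) = 377/18842 ≈ 2.0008%

step 1 [1y] swap r/1=3/1247: DF=(1 − 3/1247·(0))/(1+3/1247) = 1247/1250 ≈ 0.997600
step 2 [2y] zero: DF = P = 4899/5000 ≈ 0.979800
step 3 [3y] bond c/1=11/200: DF=(138533/125000 − 11/200·(0.997600+0.979800))/(1+11/200) = 4737/5000 ≈ 0.947400
step 4 [4y] zero: DF = P = 9421/10000 ≈ 0.942100
step 5 [5y] swap r/1=953/47716: DF=(1 − 953/47716·(0.997600+0.979800+0.947400+0.942100))/(1+953/47716) = 9047/10000 ≈ 0.904700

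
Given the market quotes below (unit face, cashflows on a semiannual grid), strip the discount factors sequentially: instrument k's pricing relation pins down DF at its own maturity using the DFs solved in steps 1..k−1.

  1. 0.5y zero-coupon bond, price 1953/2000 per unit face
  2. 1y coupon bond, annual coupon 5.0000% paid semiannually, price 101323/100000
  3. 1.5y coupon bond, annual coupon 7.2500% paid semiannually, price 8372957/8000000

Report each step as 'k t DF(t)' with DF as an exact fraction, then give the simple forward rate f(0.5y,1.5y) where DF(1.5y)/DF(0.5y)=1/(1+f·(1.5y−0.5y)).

1 1/2 1953/2000
2 1 9647/10000
3 3/2 9421/10000
f(0.5y,1.5y) = ((1953/2000)/(9421/10000) − 1)/(1) = 344/9421 ≈ 3.6514%

step 1 [0.5y] zero: DF = P = 1953/2000 ≈ 0.976500
step 2 [1y] bond c/2=1/40: DF=(101323/100000 − 1/40·(0.976500))/(1+1/40) = 9647/10000 ≈ 0.964700
step 3 [1.5y] bond c/2=29/800: DF=(8372957/8000000 − 29/800·(0.976500+0.964700))/(1+29/800) = 9421/10000 ≈ 0.942100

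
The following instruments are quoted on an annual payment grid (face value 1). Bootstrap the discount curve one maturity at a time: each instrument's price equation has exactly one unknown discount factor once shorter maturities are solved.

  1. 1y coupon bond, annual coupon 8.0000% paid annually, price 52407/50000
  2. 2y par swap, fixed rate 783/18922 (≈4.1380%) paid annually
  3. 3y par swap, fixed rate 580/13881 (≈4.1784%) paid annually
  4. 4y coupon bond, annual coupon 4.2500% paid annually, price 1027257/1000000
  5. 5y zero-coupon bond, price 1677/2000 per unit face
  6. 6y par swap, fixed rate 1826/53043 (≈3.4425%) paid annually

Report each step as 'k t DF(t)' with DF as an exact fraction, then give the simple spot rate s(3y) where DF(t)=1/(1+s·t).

step 1 [1y] bond c/1=2/25: DF=(52407/50000 − 2/25·(0))/(1+2/25) = 1941/2000 ≈ 0.970500
step 2 [2y] swap r/1=783/18922: DF=(1 − 783/18922·(0.970500))/(1+783/18922) = 9217/10000 ≈ 0.921700
step 3 [3y] swap r/1=580/13881: DF=(1 − 580/13881·(0.970500+0.921700))/(1+580/13881) = 221/250 ≈ 0.884000
step 4 [4y] bond c/1=17/400: DF=(1027257/1000000 − 17/400·(0.970500+0.921700+0.884000))/(1+17/400) = 4361/5000 ≈ 0.872200
step 5 [5y] zero: DF = P = 1677/2000 ≈ 0.838500
step 6 [6y] swap r/1=1826/53043: DF=(1 − 1826/53043·(0.970500+0.921700+0.884000+0.872200+0.838500))/(1+1826/53043) = 4087/5000 ≈ 0.817400

1 1 1941/2000
2 2 9217/10000
3 3 221/250
4 4 4361/5000
5 5 1677/2000
6 6 4087/5000
s(3y) = (1/(221/250) − 1)/(3) = 29/663 ≈ 4.3741%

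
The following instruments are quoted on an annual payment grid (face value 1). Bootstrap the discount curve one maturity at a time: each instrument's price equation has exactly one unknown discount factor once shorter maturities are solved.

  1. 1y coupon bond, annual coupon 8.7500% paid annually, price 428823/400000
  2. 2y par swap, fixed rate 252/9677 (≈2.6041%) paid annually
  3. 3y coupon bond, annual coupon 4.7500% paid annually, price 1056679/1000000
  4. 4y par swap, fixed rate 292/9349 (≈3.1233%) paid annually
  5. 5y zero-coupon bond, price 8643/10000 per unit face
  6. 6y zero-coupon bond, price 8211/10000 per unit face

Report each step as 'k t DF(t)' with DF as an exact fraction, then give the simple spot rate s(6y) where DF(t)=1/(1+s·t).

1 1 4929/5000
2 2 1187/1250
3 3 921/1000
4 4 552/625
5 5 8643/10000
6 6 8211/10000
s(6y) = (1/(8211/10000) − 1)/(6) = 1789/49266 ≈ 3.6313%

step 1 [1y] bond c/1=7/80: DF=(428823/400000 − 7/80·(0))/(1+7/80) = 4929/5000 ≈ 0.985800
step 2 [2y] swap r/1=252/9677: DF=(1 − 252/9677·(0.985800))/(1+252/9677) = 1187/1250 ≈ 0.949600
step 3 [3y] bond c/1=19/400: DF=(1056679/1000000 − 19/400·(0.985800+0.949600))/(1+19/400) = 921/1000 ≈ 0.921000
step 4 [4y] swap r/1=292/9349: DF=(1 − 292/9349·(0.985800+0.949600+0.921000))/(1+292/9349) = 552/625 ≈ 0.883200
step 5 [5y] zero: DF = P = 8643/10000 ≈ 0.864300
step 6 [6y] zero: DF = P = 8211/10000 ≈ 0.821100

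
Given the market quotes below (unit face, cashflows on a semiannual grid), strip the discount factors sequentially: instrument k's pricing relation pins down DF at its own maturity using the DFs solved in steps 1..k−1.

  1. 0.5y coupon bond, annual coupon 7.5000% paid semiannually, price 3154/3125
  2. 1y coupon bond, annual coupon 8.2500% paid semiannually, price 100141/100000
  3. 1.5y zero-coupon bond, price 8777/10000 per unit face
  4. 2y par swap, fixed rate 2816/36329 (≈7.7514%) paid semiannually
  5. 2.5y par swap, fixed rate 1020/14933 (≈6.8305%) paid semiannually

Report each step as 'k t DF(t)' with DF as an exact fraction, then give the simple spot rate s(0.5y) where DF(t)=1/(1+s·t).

1 1/2 608/625
2 1 577/625
3 3/2 8777/10000
4 2 537/625
5 5/2 847/1000
s(0.5y) = (1/(608/625) − 1)/(1/2) = 17/304 ≈ 5.5921%

step 1 [0.5y] bond c/2=3/80: DF=(3154/3125 − 3/80·(0))/(1+3/80) = 608/625 ≈ 0.972800
step 2 [1y] bond c/2=33/800: DF=(100141/100000 − 33/800·(0.972800))/(1+33/800) = 577/625 ≈ 0.923200
step 3 [1.5y] zero: DF = P = 8777/10000 ≈ 0.877700
step 4 [2y] swap r/2=1408/36329: DF=(1 − 1408/36329·(0.972800+0.923200+0.877700))/(1+1408/36329) = 537/625 ≈ 0.859200
step 5 [2.5y] swap r/2=510/14933: DF=(1 − 510/14933·(0.972800+0.923200+0.877700+0.859200))/(1+510/14933) = 847/1000 ≈ 0.847000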